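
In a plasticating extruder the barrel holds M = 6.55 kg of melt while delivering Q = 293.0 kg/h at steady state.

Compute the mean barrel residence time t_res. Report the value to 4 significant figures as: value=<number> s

value=80.48 s

Convert throughput: Q = 293.0 kg/h = 293.0/3600 = 0.0813889 kg/s
t_res = M / Q_s = 6.55 ÷ 0.0813889 = 80.4778 s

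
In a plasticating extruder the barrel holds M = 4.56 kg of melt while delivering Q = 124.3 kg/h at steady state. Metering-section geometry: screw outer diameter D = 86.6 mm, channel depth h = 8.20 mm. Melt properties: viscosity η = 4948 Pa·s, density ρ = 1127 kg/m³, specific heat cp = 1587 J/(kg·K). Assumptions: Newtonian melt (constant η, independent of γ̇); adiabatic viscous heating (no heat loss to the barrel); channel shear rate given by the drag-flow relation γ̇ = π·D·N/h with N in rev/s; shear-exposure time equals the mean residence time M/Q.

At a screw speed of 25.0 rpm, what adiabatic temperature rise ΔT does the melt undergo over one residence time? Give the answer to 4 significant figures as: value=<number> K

Q_s = Q / 3600 = 124.3 / 3600 = 0.0345278 kg/s
t_res = M / Q_s = 4.56 ÷ 0.0345278 = 132.068 s
Geometry in metres: D = 86.6 mm → 0.0866 m, h = 8.20 mm → 0.0082 m; screw speed N = 25.0 rpm = 0.416667 rev/s
γ̇ = π·D·N / h = π · 0.0866 · 0.416667 / 0.0082 = 13.8243 s⁻¹
Adiabatic rise: ΔT = η γ̇² t_res / (ρ cp) = 4948·(13.8243)²·132.068 / (1127·1587) = 69.8249 K

value=69.82 K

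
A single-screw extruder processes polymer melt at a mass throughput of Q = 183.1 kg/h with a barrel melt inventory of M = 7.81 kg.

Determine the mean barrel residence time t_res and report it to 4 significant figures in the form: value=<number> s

value=153.6 s

Q_s = Q / 3600 = 183.1 / 3600 = 0.0508611 kg/s
t_res = M / Q_s = 7.81 / 0.0508611 = 153.555 s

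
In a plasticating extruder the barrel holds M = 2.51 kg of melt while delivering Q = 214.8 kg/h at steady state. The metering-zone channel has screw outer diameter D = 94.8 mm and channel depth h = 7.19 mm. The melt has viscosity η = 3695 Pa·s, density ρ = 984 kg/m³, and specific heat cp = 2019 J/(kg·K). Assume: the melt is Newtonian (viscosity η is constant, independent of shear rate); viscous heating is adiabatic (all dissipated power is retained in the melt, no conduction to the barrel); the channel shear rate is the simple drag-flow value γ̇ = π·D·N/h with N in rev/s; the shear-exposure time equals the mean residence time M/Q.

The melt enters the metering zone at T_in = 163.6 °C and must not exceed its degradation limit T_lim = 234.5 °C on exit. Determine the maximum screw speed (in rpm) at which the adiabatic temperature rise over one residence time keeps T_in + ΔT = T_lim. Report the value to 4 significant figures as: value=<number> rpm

value=43.60 rpm

Throughput in SI: Q_s = 214.8 kg/h ÷ 3600 s/h = 0.0596667 kg/s
Mean residence time: t_res = M/Q_s = 2.51 kg / 0.0596667 kg/s = 42.067 s
D = 94.8 mm = 0.0948 m;  h = 7.19 mm = 0.00719 m
ΔT_a = T_lim − T_in = 234.5 − 163.6 = 70.9 K
Invert ΔT = ηγ̇²t_res/(ρcp) for γ̇: γ̇_max² = ΔT_a ρ cp / (η t_res) = 70.9·984·2019 / (3695·42.067) = 906.194 s⁻²
Take the square root: γ̇_max = √(906.194) = 30.1031 s⁻¹
Solve γ̇ = πDN/h for N: N_max = γ̇_max·h/(π·D) = 30.1031 × 0.00719 / (π × 0.0948) = 0.726744 rev/s = 43.6046 rpm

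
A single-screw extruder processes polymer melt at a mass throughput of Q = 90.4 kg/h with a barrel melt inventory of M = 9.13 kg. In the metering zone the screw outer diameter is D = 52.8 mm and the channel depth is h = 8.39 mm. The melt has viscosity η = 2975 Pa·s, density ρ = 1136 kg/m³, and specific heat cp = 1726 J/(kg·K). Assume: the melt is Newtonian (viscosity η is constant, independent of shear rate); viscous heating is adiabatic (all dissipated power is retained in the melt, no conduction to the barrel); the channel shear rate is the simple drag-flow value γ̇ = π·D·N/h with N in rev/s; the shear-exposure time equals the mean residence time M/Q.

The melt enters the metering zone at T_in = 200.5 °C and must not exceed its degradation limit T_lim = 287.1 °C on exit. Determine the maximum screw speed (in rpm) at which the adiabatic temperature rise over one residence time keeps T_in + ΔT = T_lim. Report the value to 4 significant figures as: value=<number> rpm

Throughput in SI: Q_s = 90.4 kg/h ÷ 3600 s/h = 0.0251111 kg/s
t_res = M / Q_s = 9.13 / 0.0251111 = 363.584 s
Geometry in SI: D = 52.8 mm → 0.0528 m, h = 8.39 mm → 0.00839 m
ΔT_a = T_lim − T_in = 287.1 − 200.5 = 86.6 K
γ̇_max² = ΔT_a·ρ·cp/(η·t_res) = 86.6·1136·1726/(2975·363.584) = 156.98 s⁻²
γ̇_max = sqrt(156.98) = 12.5292 s⁻¹
N_max = γ̇_max h / (πD) = 12.5292·0.00839/(π·0.0528) = 0.633725 rev/s → ×60 = 38.0235 rpm

value=38.02 rpm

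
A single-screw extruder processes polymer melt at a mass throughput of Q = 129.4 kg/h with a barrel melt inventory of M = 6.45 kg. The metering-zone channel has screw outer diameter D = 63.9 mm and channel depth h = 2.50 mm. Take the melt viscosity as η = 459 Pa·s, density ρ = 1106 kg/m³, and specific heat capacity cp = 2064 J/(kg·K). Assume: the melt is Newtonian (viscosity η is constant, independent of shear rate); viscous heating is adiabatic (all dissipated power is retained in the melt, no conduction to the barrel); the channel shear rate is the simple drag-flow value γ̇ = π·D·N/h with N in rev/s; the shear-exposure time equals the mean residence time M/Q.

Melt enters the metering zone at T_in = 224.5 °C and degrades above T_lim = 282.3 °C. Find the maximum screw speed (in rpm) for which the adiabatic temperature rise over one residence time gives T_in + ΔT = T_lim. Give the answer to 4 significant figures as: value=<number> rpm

value=29.91 rpm

Q_s = Q / 3600 = 129.4 / 3600 = 0.0359444 kg/s
Mean residence time: t_res = M/Q_s = 6.45 kg / 0.0359444 kg/s = 179.444 s
Geometry in SI: D = 63.9 mm → 0.0639 m, h = 2.50 mm → 0.0025 m
ΔT_a = T_lim − T_in = 282.3 − 224.5 = 57.8 K
Invert ΔT = ηγ̇²t_res/(ρcp) for γ̇: γ̇_max² = ΔT_a ρ cp / (η t_res) = 57.8·1106·2064 / (459·179.444) = 1601.96 s⁻²
Take the square root: γ̇_max = √(1601.96) = 40.0245 s⁻¹
N_max = γ̇_max·h / (π·D) = 40.0245 · 0.0025 / (π · 0.0639) = 0.498443 rev/s = 29.9066 rpm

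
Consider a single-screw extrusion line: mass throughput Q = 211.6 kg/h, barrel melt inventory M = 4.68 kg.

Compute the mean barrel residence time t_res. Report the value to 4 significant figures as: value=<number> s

Convert throughput: Q = 211.6 kg/h = 211.6/3600 = 0.0587778 kg/s
Mean residence time: t_res = M/Q_s = 4.68 kg / 0.0587778 kg/s = 79.6219 s

value=79.62 s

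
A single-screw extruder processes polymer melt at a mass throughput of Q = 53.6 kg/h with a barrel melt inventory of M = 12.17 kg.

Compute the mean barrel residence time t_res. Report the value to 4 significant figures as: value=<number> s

Q_s = Q / 3600 = 53.6 / 3600 = 0.0148889 kg/s
Mean residence time: t_res = M/Q_s = 12.17 kg / 0.0148889 kg/s = 817.388 s

value=817.4 s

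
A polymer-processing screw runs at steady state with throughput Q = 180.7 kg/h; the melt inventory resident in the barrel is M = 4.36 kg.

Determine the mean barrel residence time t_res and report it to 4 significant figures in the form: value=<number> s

value=86.86 s

Q_s = Q / 3600 = 180.7 / 3600 = 0.0501944 kg/s
t_res = M / Q_s = 4.36 / 0.0501944 = 86.8622 s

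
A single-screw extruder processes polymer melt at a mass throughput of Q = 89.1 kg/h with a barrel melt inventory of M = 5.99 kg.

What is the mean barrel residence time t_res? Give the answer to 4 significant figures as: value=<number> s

Q_s = Q / 3600 = 89.1 / 3600 = 0.02475 kg/s
t_res = M / Q_s = 5.99 ÷ 0.02475 = 242.02 s

value=242.0 s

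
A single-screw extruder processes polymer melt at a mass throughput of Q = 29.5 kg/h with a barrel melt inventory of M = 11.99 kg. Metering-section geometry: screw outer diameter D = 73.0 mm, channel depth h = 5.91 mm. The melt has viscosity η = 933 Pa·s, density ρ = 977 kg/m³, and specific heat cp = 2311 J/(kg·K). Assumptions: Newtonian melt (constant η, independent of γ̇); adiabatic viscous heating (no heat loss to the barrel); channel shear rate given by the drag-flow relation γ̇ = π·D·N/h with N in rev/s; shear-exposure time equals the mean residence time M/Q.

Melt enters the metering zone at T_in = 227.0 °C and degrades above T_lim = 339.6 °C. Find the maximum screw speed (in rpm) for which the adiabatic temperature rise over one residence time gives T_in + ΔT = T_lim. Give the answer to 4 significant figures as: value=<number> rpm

value=21.10 rpm

Q_s = Q / 3600 = 29.5 / 3600 = 0.00819444 kg/s
Mean residence time: t_res = M/Q_s = 11.99 kg / 0.00819444 kg/s = 1463.19 s
Convert to metres: D = 0.073 m, h = 0.00591 m
ΔT_a = T_lim − T_in = 339.6 − 227.0 = 112.6 K
γ̇_max² = ΔT_a·ρ·cp / (η·t_res) = [112.6 × 977 × 2311] / [933 × 1463.19] = 186.231 s⁻²
γ̇_max = sqrt(186.231) = 13.6466 s⁻¹
N_max = γ̇_max h / (πD) = 13.6466·0.00591/(π·0.073) = 0.351674 rev/s → ×60 = 21.1005 rpm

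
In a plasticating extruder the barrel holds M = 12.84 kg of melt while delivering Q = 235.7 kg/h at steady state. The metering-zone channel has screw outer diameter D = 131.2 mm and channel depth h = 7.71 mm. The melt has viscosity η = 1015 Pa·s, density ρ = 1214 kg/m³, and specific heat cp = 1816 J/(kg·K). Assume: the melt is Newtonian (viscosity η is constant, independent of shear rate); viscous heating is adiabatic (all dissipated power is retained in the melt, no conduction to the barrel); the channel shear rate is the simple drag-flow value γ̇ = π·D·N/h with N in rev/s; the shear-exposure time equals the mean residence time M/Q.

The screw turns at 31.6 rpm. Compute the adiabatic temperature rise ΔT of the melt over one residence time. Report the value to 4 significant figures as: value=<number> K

value=71.58 K

Throughput in SI: Q_s = 235.7 kg/h ÷ 3600 s/h = 0.0654722 kg/s
t_res = M / Q_s = 12.84 / 0.0654722 = 196.114 s
D = 131.2 mm = 0.1312 m;  h = 7.71 mm = 0.00771 m;  N = 31.6 rpm / 60 = 0.526667 rev/s
γ̇ = π·D·N / h = π · 0.1312 · 0.526667 / 0.00771 = 28.1556 s⁻¹
Adiabatic rise: ΔT = η γ̇² t_res / (ρ cp) = 1015·(28.1556)²·196.114 / (1214·1816) = 71.5764 K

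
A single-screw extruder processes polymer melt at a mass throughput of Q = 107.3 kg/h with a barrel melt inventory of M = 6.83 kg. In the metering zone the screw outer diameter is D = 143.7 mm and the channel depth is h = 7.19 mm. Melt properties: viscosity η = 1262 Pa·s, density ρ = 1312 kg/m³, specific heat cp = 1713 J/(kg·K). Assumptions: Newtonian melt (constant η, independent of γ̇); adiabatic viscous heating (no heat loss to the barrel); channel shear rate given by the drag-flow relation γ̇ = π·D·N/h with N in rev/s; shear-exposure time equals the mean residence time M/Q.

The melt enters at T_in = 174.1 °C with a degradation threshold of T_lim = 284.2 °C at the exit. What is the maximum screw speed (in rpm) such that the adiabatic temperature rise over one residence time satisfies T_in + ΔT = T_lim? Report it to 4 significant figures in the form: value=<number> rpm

value=27.95 rpm

Q_s = Q / 3600 = 107.3 / 3600 = 0.0298056 kg/s
t_res = M / Q_s = 6.83 / 0.0298056 = 229.152 s
Convert to metres: D = 0.1437 m, h = 0.00719 m
ΔT_a = T_lim − T_in = 284.2 − 174.1 = 110.1 K
Invert ΔT = ηγ̇²t_res/(ρcp) for γ̇: γ̇_max² = ΔT_a ρ cp / (η t_res) = 110.1·1312·1713 / (1262·229.152) = 855.649 s⁻²
γ̇_max = √855.649 = 29.2515 s⁻¹
Solve γ̇ = πDN/h for N: N_max = γ̇_max·h/(π·D) = 29.2515 × 0.00719 / (π × 0.1437) = 0.465876 rev/s = 27.9525 rpm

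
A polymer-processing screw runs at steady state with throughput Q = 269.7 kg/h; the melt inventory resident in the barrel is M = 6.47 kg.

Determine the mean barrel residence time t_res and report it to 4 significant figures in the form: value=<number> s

Throughput in SI: Q_s = 269.7 kg/h ÷ 3600 s/h = 0.0749167 kg/s
t_res = M / Q_s = 6.47 ÷ 0.0749167 = 86.3626 s

value=86.36 s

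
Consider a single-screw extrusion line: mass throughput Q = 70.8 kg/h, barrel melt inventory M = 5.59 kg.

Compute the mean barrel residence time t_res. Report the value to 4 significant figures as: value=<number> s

value=284.2 s

Convert throughput: Q = 70.8 kg/h = 70.8/3600 = 0.0196667 kg/s
t_res = M / Q_s = 5.59 / 0.0196667 = 284.237 s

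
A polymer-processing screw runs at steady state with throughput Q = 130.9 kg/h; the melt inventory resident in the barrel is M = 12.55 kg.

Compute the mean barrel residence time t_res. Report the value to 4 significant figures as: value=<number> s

value=345.1 s

Q_s = Q / 3600 = 130.9 / 3600 = 0.0363611 kg/s
t_res = M / Q_s = 12.55 / 0.0363611 = 345.149 s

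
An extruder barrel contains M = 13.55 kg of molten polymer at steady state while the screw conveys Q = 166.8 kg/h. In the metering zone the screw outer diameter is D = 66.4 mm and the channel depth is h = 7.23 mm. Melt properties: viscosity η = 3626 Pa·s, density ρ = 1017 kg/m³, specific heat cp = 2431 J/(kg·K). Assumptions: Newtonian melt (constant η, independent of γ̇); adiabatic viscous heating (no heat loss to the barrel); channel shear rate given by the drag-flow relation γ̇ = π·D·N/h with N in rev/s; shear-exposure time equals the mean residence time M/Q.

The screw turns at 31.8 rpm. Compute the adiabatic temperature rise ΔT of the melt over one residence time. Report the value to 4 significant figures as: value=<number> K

Throughput in SI: Q_s = 166.8 kg/h ÷ 3600 s/h = 0.0463333 kg/s
t_res = M / Q_s = 13.55 ÷ 0.0463333 = 292.446 s
Convert to SI: D = 0.0664 m, h = 0.00723 m, N = 31.8/60 = 0.53 rev/s
Shear rate: γ̇ = πDN/h = π·0.0664·0.53/0.00723 = 15.2917 s⁻¹
Adiabatic rise: ΔT = η γ̇² t_res / (ρ cp) = 3626·(15.2917)²·292.446 / (1017·2431) = 100.295 K

value=100.3 K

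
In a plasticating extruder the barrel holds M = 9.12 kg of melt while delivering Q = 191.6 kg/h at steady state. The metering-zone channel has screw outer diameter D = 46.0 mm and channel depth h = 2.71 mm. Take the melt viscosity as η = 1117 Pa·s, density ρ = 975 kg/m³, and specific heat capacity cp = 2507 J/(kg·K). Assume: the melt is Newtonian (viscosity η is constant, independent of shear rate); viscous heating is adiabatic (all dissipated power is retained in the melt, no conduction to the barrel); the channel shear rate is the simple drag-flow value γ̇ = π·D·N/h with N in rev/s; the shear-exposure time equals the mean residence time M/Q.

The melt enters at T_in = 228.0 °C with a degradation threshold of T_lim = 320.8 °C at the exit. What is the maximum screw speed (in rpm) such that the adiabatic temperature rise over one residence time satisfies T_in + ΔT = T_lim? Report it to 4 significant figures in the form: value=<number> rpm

value=38.73 rpm

Q_s = Q / 3600 = 191.6 / 3600 = 0.0532222 kg/s
t_res = M / Q_s = 9.12 / 0.0532222 = 171.357 s
Convert to metres: D = 0.046 m, h = 0.00271 m
Allowable rise: ΔT_a = T_lim − T_in = 320.8 − 228.0 = 92.8 K
γ̇_max² = ΔT_a·ρ·cp / (η·t_res) = [92.8 × 975 × 2507] / [1117 × 171.357] = 1185.09 s⁻²
γ̇_max = √1185.09 = 34.4252 s⁻¹
N_max = γ̇_max·h / (π·D) = 34.4252 · 0.00271 / (π · 0.046) = 0.645561 rev/s = 38.7337 rpm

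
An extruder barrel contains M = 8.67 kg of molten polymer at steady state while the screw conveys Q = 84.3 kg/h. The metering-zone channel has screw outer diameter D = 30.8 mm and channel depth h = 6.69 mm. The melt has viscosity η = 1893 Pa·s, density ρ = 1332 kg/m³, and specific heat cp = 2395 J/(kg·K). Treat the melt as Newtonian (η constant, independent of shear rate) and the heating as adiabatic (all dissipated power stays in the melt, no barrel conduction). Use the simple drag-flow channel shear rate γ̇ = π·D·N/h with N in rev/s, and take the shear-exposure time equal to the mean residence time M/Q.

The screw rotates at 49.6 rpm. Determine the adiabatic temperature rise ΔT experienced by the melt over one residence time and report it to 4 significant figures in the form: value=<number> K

value=31.41 K

Q_s = Q / 3600 = 84.3 / 3600 = 0.0234167 kg/s
Mean residence time: t_res = M/Q_s = 8.67 kg / 0.0234167 kg/s = 370.249 s
D = 30.8 mm = 0.0308 m;  h = 6.69 mm = 0.00669 m;  N = 49.6 rpm / 60 = 0.826667 rev/s
γ̇ = π D N / h = (π)(0.0308)(0.826667) / 0.00669 = 11.9565 s⁻¹
ΔT = η·γ̇²·t_res / (ρ·cp) = 1893 · (11.9565)² · 370.249 / (1332 · 2395) = 31.4083 K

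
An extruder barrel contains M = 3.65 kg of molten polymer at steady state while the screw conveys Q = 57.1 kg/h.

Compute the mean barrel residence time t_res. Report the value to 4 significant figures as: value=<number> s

value=230.1 s

Convert throughput: Q = 57.1 kg/h = 57.1/3600 = 0.0158611 kg/s
t_res = M / Q_s = 3.65 ÷ 0.0158611 = 230.123 s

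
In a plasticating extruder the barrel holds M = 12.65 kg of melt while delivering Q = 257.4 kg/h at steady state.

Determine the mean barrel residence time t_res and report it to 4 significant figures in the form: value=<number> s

Q_s = Q / 3600 = 257.4 / 3600 = 0.0715 kg/s
Mean residence time: t_res = M/Q_s = 12.65 kg / 0.0715 kg/s = 176.923 s

value=176.9 s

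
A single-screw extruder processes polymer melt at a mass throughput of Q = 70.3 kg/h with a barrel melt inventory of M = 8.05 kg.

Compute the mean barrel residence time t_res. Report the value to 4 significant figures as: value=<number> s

Q_s = Q / 3600 = 70.3 / 3600 = 0.0195278 kg/s
t_res = M / Q_s = 8.05 / 0.0195278 = 412.233 s

value=412.2 s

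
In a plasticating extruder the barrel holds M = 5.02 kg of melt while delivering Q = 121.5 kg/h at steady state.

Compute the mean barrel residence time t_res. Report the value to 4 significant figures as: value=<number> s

value=148.7 s

Q_s = Q / 3600 = 121.5 / 3600 = 0.03375 kg/s
Mean residence time: t_res = M/Q_s = 5.02 kg / 0.03375 kg/s = 148.741 s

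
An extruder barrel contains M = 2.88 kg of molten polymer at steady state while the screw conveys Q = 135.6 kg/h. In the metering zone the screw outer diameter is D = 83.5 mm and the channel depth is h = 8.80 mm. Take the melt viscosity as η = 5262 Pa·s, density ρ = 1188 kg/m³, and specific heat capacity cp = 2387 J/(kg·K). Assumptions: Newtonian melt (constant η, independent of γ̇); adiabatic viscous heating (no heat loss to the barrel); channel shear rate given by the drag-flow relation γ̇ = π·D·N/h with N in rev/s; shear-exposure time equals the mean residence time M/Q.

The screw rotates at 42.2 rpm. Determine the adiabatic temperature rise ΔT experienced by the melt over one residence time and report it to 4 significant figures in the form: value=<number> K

value=62.37 K

Q_s = Q / 3600 = 135.6 / 3600 = 0.0376667 kg/s
t_res = M / Q_s = 2.88 ÷ 0.0376667 = 76.4602 s
Convert to SI: D = 0.0835 m, h = 0.0088 m, N = 42.2/60 = 0.703333 rev/s
γ̇ = π·D·N / h = π · 0.0835 · 0.703333 / 0.0088 = 20.966 s⁻¹
Adiabatic rise: ΔT = η γ̇² t_res / (ρ cp) = 5262·(20.966)²·76.4602 / (1188·2387) = 62.3659 K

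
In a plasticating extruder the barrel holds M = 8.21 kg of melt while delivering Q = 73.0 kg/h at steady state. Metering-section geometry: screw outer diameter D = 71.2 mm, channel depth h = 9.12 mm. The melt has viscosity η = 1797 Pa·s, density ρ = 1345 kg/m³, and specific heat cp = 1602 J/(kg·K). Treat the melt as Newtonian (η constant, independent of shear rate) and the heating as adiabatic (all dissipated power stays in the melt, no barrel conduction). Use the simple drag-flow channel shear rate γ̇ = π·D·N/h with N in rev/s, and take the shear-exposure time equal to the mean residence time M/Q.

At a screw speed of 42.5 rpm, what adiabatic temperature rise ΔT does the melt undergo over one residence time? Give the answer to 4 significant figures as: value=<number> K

value=101.9 K

Throughput in SI: Q_s = 73.0 kg/h ÷ 3600 s/h = 0.0202778 kg/s
t_res = M / Q_s = 8.21 / 0.0202778 = 404.877 s
Geometry in metres: D = 71.2 mm → 0.0712 m, h = 9.12 mm → 0.00912 m; screw speed N = 42.5 rpm = 0.708333 rev/s
Shear rate: γ̇ = πDN/h = π·0.0712·0.708333/0.00912 = 17.3729 s⁻¹
ΔT = η·γ̇²·t_res/(ρ·cp) = [1797 × 17.3729² × 404.877] / [1345 × 1602] = 101.913 K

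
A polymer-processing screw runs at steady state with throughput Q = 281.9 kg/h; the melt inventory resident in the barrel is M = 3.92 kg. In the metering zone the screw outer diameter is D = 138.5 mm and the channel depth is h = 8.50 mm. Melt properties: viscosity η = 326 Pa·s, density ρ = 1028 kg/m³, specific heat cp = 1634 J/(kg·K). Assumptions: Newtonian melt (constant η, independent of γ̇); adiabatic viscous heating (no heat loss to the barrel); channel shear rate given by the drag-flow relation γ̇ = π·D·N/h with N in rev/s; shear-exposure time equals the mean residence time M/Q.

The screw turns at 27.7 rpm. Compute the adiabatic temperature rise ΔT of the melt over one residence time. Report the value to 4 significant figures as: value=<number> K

Convert throughput: Q = 281.9 kg/h = 281.9/3600 = 0.0783056 kg/s
t_res = M / Q_s = 3.92 ÷ 0.0783056 = 50.0603 s
D = 138.5 mm = 0.1385 m;  h = 8.50 mm = 0.0085 m;  N = 27.7 rpm / 60 = 0.461667 rev/s
γ̇ = π·D·N / h = π · 0.1385 · 0.461667 / 0.0085 = 23.6325 s⁻¹
Adiabatic rise: ΔT = η γ̇² t_res / (ρ cp) = 326·(23.6325)²·50.0603 / (1028·1634) = 5.42606 K

value=5.426 K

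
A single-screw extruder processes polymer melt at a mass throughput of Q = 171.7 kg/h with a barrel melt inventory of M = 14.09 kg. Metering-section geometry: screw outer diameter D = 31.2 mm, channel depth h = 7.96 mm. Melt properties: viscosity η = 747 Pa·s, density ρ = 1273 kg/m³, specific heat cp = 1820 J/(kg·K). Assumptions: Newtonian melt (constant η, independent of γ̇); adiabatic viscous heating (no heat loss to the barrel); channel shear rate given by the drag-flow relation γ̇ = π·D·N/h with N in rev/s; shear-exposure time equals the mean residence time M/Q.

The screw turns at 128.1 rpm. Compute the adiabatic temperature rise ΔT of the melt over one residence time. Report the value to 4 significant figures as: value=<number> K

Convert throughput: Q = 171.7 kg/h = 171.7/3600 = 0.0476944 kg/s
t_res = M / Q_s = 14.09 / 0.0476944 = 295.422 s
Geometry in metres: D = 31.2 mm → 0.0312 m, h = 7.96 mm → 0.00796 m; screw speed N = 128.1 rpm = 2.135 rev/s
γ̇ = π D N / h = (π)(0.0312)(2.135) / 0.00796 = 26.2899 s⁻¹
ΔT = η·γ̇²·t_res/(ρ·cp) = [747 × 26.2899² × 295.422] / [1273 × 1820] = 65.8328 K

value=65.83 K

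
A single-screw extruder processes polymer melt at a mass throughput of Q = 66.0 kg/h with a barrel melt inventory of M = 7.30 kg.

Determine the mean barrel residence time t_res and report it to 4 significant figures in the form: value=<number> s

Q_s = Q / 3600 = 66.0 / 3600 = 0.0183333 kg/s
t_res = M / Q_s = 7.30 ÷ 0.0183333 = 398.182 s

value=398.2 s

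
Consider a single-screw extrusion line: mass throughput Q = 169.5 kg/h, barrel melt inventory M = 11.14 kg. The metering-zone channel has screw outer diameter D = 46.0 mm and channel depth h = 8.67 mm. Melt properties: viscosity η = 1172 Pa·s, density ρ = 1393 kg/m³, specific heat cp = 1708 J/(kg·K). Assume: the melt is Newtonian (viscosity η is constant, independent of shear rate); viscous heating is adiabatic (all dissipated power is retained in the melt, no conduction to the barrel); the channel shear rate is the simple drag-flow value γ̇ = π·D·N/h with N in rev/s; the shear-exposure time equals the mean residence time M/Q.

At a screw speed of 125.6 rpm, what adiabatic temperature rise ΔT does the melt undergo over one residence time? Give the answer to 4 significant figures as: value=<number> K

value=141.9 K

Throughput in SI: Q_s = 169.5 kg/h ÷ 3600 s/h = 0.0470833 kg/s
Mean residence time: t_res = M/Q_s = 11.14 kg / 0.0470833 kg/s = 236.602 s
Geometry in metres: D = 46.0 mm → 0.046 m, h = 8.67 mm → 0.00867 m; screw speed N = 125.6 rpm = 2.09333 rev/s
Shear rate: γ̇ = πDN/h = π·0.046·2.09333/0.00867 = 34.8921 s⁻¹
ΔT = η·γ̇²·t_res/(ρ·cp) = [1172 × 34.8921² × 236.602] / [1393 × 1708] = 141.893 K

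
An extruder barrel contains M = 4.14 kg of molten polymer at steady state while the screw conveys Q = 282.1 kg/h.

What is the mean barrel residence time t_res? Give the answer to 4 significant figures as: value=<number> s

value=52.83 s

Convert throughput: Q = 282.1 kg/h = 282.1/3600 = 0.0783611 kg/s
Mean residence time: t_res = M/Q_s = 4.14 kg / 0.0783611 kg/s = 52.8323 s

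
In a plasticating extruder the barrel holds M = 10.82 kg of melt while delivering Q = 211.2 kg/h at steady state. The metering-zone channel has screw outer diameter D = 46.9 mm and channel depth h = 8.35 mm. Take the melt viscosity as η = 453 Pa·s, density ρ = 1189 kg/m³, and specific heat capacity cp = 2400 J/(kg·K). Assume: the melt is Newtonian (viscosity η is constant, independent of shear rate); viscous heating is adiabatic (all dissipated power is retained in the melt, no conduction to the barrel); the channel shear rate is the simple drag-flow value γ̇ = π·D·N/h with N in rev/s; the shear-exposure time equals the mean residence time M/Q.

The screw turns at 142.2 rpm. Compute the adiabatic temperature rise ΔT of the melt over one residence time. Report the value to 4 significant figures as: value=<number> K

value=51.20 K

Convert throughput: Q = 211.2 kg/h = 211.2/3600 = 0.0586667 kg/s
t_res = M / Q_s = 10.82 / 0.0586667 = 184.432 s
Convert to SI: D = 0.0469 m, h = 0.00835 m, N = 142.2/60 = 2.37 rev/s
γ̇ = π D N / h = (π)(0.0469)(2.37) / 0.00835 = 41.8201 s⁻¹
ΔT = η·γ̇²·t_res/(ρ·cp) = [453 × 41.8201² × 184.432] / [1189 × 2400] = 51.2047 K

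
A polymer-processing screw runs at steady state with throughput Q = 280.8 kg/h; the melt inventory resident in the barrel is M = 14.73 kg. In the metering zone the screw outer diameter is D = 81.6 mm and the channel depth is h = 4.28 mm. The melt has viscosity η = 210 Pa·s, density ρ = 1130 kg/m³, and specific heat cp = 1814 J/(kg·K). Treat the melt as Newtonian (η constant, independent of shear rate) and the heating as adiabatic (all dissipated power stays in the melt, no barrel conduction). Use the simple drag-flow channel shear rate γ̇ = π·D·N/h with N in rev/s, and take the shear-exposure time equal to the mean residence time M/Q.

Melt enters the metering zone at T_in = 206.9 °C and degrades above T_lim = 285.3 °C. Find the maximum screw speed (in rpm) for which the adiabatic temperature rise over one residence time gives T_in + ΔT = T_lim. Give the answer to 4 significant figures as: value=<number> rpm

value=63.77 rpm

Q_s = Q / 3600 = 280.8 / 3600 = 0.078 kg/s
Mean residence time: t_res = M/Q_s = 14.73 kg / 0.078 kg/s = 188.846 s
Geometry in SI: D = 81.6 mm → 0.0816 m, h = 4.28 mm → 0.00428 m
Allowable rise: ΔT_a = T_lim − T_in = 285.3 − 206.9 = 78.4 K
Invert ΔT = ηγ̇²t_res/(ρcp) for γ̇: γ̇_max² = ΔT_a ρ cp / (η t_res) = 78.4·1130·1814 / (210·188.846) = 4052.33 s⁻²
γ̇_max = sqrt(4052.33) = 63.6579 s⁻¹
Solve γ̇ = πDN/h for N: N_max = γ̇_max·h/(π·D) = 63.6579 × 0.00428 / (π × 0.0816) = 1.06281 rev/s = 63.7686 rpm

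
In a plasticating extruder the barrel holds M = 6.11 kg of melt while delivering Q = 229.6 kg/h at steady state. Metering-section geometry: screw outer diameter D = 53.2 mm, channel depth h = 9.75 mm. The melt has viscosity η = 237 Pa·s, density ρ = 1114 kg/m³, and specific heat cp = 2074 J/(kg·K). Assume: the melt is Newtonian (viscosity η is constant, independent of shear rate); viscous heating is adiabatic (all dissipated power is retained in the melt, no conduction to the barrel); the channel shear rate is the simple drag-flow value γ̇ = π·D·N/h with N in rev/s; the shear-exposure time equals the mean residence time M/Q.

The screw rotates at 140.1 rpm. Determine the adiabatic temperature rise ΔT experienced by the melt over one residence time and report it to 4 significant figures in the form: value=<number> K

Q_s = Q / 3600 = 229.6 / 3600 = 0.0637778 kg/s
Mean residence time: t_res = M/Q_s = 6.11 kg / 0.0637778 kg/s = 95.8014 s
D = 53.2 mm = 0.0532 m;  h = 9.75 mm = 0.00975 m;  N = 140.1 rpm / 60 = 2.335 rev/s
γ̇ = π D N / h = (π)(0.0532)(2.335) / 0.00975 = 40.0261 s⁻¹
ΔT = η·γ̇²·t_res/(ρ·cp) = [237 × 40.0261² × 95.8014] / [1114 × 2074] = 15.744 K

value=15.74 K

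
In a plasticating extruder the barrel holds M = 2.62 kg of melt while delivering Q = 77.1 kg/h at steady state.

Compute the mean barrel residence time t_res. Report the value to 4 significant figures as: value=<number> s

value=122.3 s

Convert throughput: Q = 77.1 kg/h = 77.1/3600 = 0.0214167 kg/s
Mean residence time: t_res = M/Q_s = 2.62 kg / 0.0214167 kg/s = 122.335 s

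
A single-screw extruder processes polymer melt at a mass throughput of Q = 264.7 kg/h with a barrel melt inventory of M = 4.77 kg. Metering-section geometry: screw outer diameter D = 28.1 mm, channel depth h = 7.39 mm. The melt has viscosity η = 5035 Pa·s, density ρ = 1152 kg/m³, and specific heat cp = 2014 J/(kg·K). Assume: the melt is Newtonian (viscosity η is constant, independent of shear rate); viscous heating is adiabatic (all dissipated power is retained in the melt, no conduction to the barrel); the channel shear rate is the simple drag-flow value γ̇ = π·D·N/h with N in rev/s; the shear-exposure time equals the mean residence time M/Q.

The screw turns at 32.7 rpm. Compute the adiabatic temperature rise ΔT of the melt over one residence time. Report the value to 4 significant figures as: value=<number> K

Q_s = Q / 3600 = 264.7 / 3600 = 0.0735278 kg/s
t_res = M / Q_s = 4.77 ÷ 0.0735278 = 64.8734 s
Convert to SI: D = 0.0281 m, h = 0.00739 m, N = 32.7/60 = 0.545 rev/s
γ̇ = π D N / h = (π)(0.0281)(0.545) / 0.00739 = 6.51041 s⁻¹
Adiabatic rise: ΔT = η γ̇² t_res / (ρ cp) = 5035·(6.51041)²·64.8734 / (1152·2014) = 5.96721 K

value=5.967 K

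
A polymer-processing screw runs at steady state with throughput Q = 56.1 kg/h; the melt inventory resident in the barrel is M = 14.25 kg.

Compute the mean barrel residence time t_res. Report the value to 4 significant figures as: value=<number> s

value=914.4 s

Throughput in SI: Q_s = 56.1 kg/h ÷ 3600 s/h = 0.0155833 kg/s
Mean residence time: t_res = M/Q_s = 14.25 kg / 0.0155833 kg/s = 914.439 s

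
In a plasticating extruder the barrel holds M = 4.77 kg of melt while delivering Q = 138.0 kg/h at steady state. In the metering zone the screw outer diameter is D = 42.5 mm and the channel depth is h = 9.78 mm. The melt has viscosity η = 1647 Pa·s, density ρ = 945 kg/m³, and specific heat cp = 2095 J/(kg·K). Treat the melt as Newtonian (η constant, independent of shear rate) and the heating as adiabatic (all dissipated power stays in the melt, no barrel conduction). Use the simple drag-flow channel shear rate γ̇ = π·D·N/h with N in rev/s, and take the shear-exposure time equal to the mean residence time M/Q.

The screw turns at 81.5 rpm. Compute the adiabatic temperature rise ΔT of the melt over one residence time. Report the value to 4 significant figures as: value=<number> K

value=35.60 K

Throughput in SI: Q_s = 138.0 kg/h ÷ 3600 s/h = 0.0383333 kg/s
t_res = M / Q_s = 4.77 / 0.0383333 = 124.435 s
D = 42.5 mm = 0.0425 m;  h = 9.78 mm = 0.00978 m;  N = 81.5 rpm / 60 = 1.35833 rev/s
γ̇ = π·D·N / h = π · 0.0425 · 1.35833 / 0.00978 = 18.5441 s⁻¹
Adiabatic rise: ΔT = η γ̇² t_res / (ρ cp) = 1647·(18.5441)²·124.435 / (945·2095) = 35.5985 K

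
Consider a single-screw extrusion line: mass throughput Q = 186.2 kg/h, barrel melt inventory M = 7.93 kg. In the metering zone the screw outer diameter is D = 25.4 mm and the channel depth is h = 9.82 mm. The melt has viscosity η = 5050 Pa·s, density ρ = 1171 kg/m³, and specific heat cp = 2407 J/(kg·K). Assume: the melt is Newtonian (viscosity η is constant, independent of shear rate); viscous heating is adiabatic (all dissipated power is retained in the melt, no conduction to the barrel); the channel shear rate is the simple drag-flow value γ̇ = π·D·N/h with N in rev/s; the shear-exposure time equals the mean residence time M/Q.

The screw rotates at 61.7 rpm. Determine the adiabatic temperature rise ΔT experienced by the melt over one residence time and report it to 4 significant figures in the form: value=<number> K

value=19.18 K

Convert throughput: Q = 186.2 kg/h = 186.2/3600 = 0.0517222 kg/s
t_res = M / Q_s = 7.93 / 0.0517222 = 153.319 s
D = 25.4 mm = 0.0254 m;  h = 9.82 mm = 0.00982 m;  N = 61.7 rpm / 60 = 1.02833 rev/s
γ̇ = π D N / h = (π)(0.0254)(1.02833) / 0.00982 = 8.35615 s⁻¹
Adiabatic rise: ΔT = η γ̇² t_res / (ρ cp) = 5050·(8.35615)²·153.319 / (1171·2407) = 19.1808 K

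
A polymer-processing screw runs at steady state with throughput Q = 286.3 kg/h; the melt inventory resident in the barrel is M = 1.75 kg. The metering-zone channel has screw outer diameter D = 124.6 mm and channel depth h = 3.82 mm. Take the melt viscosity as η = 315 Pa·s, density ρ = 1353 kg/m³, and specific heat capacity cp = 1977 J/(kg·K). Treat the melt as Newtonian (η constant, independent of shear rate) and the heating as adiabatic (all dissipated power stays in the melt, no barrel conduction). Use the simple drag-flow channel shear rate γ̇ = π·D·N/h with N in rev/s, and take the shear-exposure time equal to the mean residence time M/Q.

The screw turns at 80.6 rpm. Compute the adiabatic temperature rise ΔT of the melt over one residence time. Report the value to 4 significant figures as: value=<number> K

Q_s = Q / 3600 = 286.3 / 3600 = 0.0795278 kg/s
t_res = M / Q_s = 1.75 / 0.0795278 = 22.0049 s
Convert to SI: D = 0.1246 m, h = 0.00382 m, N = 80.6/60 = 1.34333 rev/s
γ̇ = π·D·N / h = π · 0.1246 · 1.34333 / 0.00382 = 137.654 s⁻¹
ΔT = η·γ̇²·t_res/(ρ·cp) = [315 × 137.654² × 22.0049] / [1353 × 1977] = 49.1023 K

value=49.10 K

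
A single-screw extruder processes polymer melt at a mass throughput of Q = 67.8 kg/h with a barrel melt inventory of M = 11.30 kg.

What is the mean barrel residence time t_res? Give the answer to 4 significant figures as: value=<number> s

Throughput in SI: Q_s = 67.8 kg/h ÷ 3600 s/h = 0.0188333 kg/s
t_res = M / Q_s = 11.30 / 0.0188333 = 600 s

value=600.0 s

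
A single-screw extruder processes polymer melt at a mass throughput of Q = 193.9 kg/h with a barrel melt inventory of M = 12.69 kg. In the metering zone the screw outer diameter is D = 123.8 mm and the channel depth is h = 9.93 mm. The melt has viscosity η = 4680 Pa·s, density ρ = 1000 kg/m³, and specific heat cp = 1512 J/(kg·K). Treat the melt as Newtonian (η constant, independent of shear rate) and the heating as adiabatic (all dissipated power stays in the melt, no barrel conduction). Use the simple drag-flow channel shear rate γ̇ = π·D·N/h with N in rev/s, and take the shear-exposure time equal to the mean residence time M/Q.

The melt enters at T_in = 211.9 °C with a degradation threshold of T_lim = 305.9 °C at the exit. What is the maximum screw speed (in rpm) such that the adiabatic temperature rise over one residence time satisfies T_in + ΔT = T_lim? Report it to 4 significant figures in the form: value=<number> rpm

value=17.39 rpm

Q_s = Q / 3600 = 193.9 / 3600 = 0.0538611 kg/s
t_res = M / Q_s = 12.69 / 0.0538611 = 235.606 s
Convert to metres: D = 0.1238 m, h = 0.00993 m
ΔT_a = T_lim − T_in = 305.9 °C − 211.9 °C = 94 K
γ̇_max² = ΔT_a·ρ·cp/(η·t_res) = 94·1000·1512/(4680·235.606) = 128.898 s⁻²
γ̇_max = sqrt(128.898) = 11.3533 s⁻¹
Solve γ̇ = πDN/h for N: N_max = γ̇_max·h/(π·D) = 11.3533 × 0.00993 / (π × 0.1238) = 0.289869 rev/s = 17.3922 rpm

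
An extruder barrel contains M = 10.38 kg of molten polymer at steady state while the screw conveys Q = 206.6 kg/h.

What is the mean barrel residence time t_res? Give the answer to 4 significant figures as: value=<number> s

Q_s = Q / 3600 = 206.6 / 3600 = 0.0573889 kg/s
t_res = M / Q_s = 10.38 / 0.0573889 = 180.871 s

value=180.9 s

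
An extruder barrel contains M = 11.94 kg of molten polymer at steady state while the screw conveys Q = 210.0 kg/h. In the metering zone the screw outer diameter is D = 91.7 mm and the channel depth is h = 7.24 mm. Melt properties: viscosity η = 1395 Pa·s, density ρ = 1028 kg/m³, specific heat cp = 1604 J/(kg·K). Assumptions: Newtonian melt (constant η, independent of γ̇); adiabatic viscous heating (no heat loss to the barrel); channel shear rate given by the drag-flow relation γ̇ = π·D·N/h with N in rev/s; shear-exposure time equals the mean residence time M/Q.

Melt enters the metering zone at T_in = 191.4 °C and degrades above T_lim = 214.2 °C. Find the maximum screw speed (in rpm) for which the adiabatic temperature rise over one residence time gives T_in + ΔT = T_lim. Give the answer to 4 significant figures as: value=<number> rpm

value=17.30 rpm

Convert throughput: Q = 210.0 kg/h = 210.0/3600 = 0.0583333 kg/s
t_res = M / Q_s = 11.94 / 0.0583333 = 204.686 s
Geometry in SI: D = 91.7 mm → 0.0917 m, h = 7.24 mm → 0.00724 m
ΔT_a = T_lim − T_in = 214.2 °C − 191.4 °C = 22.8 K
γ̇_max² = ΔT_a·ρ·cp / (η·t_res) = [22.8 × 1028 × 1604] / [1395 × 204.686] = 131.665 s⁻²
Take the square root: γ̇_max = √(131.665) = 11.4745 s⁻¹
N_max = γ̇_max·h / (π·D) = 11.4745 · 0.00724 / (π · 0.0917) = 0.288373 rev/s = 17.3024 rpm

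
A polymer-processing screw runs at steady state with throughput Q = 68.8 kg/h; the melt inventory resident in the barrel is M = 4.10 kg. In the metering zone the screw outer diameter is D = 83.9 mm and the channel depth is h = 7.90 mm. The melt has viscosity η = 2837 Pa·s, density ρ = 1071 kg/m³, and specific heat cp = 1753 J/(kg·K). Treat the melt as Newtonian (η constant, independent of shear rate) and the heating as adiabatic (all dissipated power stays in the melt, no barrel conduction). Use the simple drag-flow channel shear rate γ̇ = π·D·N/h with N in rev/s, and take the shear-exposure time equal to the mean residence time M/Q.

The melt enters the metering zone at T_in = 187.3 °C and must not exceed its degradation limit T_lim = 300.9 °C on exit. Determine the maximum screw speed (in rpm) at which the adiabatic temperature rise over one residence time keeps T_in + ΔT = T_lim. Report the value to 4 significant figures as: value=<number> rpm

value=33.66 rpm

Q_s = Q / 3600 = 68.8 / 3600 = 0.0191111 kg/s
Mean residence time: t_res = M/Q_s = 4.10 kg / 0.0191111 kg/s = 214.535 s
Convert to metres: D = 0.0839 m, h = 0.0079 m
Allowable rise: ΔT_a = T_lim − T_in = 300.9 − 187.3 = 113.6 K
γ̇_max² = ΔT_a·ρ·cp / (η·t_res) = [113.6 × 1071 × 1753] / [2837 × 214.535] = 350.423 s⁻²
Take the square root: γ̇_max = √(350.423) = 18.7196 s⁻¹
N_max = γ̇_max h / (πD) = 18.7196·0.0079/(π·0.0839) = 0.561063 rev/s → ×60 = 33.6638 rpm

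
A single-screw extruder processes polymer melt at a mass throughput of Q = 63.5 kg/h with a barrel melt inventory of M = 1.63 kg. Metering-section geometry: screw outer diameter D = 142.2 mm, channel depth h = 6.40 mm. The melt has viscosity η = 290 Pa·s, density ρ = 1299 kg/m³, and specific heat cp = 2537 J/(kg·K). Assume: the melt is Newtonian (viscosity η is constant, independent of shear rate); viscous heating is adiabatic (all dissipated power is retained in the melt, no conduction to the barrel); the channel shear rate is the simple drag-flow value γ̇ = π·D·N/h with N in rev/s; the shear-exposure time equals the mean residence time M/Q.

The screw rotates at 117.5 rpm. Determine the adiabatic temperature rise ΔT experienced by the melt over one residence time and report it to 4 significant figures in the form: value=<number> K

value=151.9 K

Q_s = Q / 3600 = 63.5 / 3600 = 0.0176389 kg/s
t_res = M / Q_s = 1.63 / 0.0176389 = 92.4094 s
D = 142.2 mm = 0.1422 m;  h = 6.40 mm = 0.0064 m;  N = 117.5 rpm / 60 = 1.95833 rev/s
Shear rate: γ̇ = πDN/h = π·0.1422·1.95833/0.0064 = 136.696 s⁻¹
ΔT = η·γ̇²·t_res / (ρ·cp) = 290 · (136.696)² · 92.4094 / (1299 · 2537) = 151.949 K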